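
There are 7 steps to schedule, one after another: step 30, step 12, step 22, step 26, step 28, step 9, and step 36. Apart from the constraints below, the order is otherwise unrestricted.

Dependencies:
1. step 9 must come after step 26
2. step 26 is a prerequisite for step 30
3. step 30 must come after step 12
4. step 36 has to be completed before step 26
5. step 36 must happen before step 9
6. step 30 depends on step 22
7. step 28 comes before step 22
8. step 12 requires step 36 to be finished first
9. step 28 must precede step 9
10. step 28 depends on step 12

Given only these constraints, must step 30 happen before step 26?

In fact the dependencies run the other way: step 26 → step 30.
So step 30 does not have to come before step 26 — it cannot.

No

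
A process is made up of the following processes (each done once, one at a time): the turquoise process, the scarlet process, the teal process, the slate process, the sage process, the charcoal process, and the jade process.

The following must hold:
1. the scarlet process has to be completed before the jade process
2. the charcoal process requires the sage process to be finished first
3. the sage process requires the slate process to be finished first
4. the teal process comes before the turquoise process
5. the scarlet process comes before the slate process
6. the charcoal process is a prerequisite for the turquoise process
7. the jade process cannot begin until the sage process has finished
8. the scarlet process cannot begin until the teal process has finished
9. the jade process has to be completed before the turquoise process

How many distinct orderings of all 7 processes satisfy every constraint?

The teal process is the only process with nothing required before it, so every ordering starts there.
Counting all ways to extend the partial order to a total order gives 2.

2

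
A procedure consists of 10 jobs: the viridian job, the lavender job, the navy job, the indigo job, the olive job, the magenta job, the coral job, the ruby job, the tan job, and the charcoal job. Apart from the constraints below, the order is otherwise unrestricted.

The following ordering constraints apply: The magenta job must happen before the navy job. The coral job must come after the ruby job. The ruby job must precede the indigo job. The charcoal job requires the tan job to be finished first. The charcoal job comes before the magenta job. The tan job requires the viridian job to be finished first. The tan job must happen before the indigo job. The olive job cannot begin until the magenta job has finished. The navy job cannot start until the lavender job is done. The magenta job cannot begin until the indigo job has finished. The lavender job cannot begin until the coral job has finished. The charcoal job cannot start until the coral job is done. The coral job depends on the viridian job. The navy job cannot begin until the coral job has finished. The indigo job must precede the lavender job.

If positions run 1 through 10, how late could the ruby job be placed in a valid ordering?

Every job that must follow the ruby job has to come after it. Tracing all chains starting from the ruby job, those jobs are: the lavender job, the navy job, the indigo job, the olive job, the magenta job, the coral job, the charcoal job — 7 in total.
With 7 mandatory successors out of 10 jobs total, the latest slot for the ruby job is 10−7 = 3, and it's reachable by doing all non-successors before the ruby job.

3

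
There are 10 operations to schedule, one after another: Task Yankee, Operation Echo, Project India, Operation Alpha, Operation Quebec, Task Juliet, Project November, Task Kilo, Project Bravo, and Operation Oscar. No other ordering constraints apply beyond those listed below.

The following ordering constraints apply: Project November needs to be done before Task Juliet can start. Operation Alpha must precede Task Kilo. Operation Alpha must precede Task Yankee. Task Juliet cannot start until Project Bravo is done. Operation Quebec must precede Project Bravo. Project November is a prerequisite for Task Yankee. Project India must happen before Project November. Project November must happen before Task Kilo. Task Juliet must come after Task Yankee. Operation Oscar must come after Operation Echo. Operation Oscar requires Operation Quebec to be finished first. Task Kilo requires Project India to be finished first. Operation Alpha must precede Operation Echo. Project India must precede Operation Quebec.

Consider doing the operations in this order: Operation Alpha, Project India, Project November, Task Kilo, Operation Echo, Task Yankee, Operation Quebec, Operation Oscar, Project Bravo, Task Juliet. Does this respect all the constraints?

Yes

Every stated constraint is respected: Project November sits at position 3, ahead of Task Juliet at position 10, and each of the other listed pairs likewise has the predecessor earlier in the sequence.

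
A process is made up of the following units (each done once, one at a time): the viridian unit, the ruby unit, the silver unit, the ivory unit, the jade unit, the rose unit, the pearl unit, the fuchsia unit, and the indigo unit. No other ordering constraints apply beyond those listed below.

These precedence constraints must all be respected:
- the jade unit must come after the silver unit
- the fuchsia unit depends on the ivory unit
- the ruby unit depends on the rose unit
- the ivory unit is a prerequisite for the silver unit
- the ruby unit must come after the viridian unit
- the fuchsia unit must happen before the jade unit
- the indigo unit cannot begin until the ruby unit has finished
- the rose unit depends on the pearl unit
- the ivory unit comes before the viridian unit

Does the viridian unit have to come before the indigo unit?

Yes

Chaining the stated constraints: the viridian unit → the ruby unit → the indigo unit.
Hence the viridian unit necessarily comes before the indigo unit.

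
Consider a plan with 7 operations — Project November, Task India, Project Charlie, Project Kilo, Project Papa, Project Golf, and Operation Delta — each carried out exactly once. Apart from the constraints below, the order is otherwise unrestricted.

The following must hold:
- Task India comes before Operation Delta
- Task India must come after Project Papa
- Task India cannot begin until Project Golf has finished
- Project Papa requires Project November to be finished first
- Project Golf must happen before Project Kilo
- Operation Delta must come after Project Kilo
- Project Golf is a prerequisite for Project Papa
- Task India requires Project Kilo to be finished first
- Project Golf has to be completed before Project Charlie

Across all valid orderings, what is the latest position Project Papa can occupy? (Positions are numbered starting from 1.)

The operations that are forced after Project Papa, directly or by a chain of constraints, are Task India, Operation Delta. That's 2 operations.
So at least 2 operations follow Project Papa, putting Project Papa no later than position 5. That position is achievable by scheduling everything else first.

5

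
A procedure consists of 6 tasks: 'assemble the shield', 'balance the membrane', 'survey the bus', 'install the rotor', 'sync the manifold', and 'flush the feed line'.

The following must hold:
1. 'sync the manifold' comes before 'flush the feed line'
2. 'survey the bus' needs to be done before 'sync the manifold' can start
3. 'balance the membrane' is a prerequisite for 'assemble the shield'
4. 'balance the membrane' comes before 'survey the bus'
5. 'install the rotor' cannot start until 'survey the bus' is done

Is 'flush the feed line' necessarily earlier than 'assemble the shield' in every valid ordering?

No chain of constraints connects 'flush the feed line' to 'assemble the shield' in either direction.
A valid ordering placing 'assemble the shield' before 'flush the feed line' exists, so the answer is no.

No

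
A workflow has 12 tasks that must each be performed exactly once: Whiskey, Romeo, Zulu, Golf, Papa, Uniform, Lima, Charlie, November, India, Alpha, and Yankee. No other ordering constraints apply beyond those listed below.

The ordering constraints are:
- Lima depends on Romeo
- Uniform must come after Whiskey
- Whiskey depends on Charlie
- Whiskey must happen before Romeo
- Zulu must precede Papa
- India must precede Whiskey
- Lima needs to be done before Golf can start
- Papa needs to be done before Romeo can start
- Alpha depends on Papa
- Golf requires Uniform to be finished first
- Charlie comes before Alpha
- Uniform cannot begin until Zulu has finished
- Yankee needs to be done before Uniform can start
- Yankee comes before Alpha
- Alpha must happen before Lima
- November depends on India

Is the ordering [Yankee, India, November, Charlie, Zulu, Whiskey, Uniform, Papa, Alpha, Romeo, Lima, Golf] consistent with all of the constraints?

Yes

Checking each listed constraint against this order: for instance, Yankee is in position 1 and Alpha in position 9, so that constraint holds — and the remaining constraints check out the same way.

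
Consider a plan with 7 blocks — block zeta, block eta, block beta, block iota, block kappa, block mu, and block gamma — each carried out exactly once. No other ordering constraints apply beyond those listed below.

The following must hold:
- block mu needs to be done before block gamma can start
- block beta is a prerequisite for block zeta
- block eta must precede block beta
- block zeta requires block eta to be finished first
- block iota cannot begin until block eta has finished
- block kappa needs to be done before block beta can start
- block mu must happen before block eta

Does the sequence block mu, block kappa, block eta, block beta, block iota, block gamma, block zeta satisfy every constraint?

Checking each listed constraint against this order: for instance, block mu is in position 1 and block gamma in position 6, so that constraint holds — and the remaining constraints check out the same way.

Yes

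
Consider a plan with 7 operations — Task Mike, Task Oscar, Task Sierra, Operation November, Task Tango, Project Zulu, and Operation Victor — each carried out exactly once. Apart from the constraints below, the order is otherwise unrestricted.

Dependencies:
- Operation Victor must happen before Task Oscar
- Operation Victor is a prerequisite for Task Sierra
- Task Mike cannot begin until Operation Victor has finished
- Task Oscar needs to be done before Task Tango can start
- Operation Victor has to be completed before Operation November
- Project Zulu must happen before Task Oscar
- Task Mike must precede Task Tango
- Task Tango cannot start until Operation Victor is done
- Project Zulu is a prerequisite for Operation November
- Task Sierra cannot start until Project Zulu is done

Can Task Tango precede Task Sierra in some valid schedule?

The constraints leave Task Tango and Task Sierra unordered relative to each other; nothing requires Task Sierra earlier.
So a valid ordering placing Task Tango earlier than Task Sierra exists.

Yes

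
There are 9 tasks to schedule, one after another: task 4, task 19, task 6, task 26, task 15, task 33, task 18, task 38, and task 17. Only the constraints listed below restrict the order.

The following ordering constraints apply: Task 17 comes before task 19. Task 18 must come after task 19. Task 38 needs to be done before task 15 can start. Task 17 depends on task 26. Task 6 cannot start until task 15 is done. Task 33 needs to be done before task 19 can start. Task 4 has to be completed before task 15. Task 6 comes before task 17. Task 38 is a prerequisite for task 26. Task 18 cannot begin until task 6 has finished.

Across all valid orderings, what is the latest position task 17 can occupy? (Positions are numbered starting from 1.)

7

Following every chain forward from task 17, the tasks that must come later are task 19, task 18 — 2 of them.
With 2 mandatory successors out of 9 tasks total, the latest slot for task 17 is 9−2 = 7, and it's reachable by doing all non-successors before task 17.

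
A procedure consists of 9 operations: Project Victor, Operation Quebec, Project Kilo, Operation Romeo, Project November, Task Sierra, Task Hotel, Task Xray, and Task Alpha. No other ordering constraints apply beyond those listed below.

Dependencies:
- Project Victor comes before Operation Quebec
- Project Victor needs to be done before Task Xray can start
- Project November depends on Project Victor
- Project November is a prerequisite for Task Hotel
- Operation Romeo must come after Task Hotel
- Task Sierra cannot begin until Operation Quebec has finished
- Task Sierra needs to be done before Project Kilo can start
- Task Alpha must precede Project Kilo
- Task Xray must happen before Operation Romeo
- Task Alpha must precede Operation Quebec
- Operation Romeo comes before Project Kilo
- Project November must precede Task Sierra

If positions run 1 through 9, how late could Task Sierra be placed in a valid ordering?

8

Following the constraints forward from Task Sierra, its only required successor is Project Kilo.
So at least 1 operation follows Task Sierra, putting Task Sierra no later than position 8. That position is achievable by scheduling everything else first.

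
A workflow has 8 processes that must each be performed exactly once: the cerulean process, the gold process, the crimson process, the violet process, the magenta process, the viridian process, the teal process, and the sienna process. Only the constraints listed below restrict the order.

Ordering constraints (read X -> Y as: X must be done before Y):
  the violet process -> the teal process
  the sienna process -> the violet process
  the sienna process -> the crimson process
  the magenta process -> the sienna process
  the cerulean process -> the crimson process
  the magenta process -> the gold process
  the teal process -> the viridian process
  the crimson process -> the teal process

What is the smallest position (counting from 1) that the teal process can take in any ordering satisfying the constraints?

6

The processes that are forced before the teal process, directly or transitively, are the cerulean process, the crimson process, the violet process, the magenta process, the sienna process. That's 5 processes.
So at minimum 5 processes come before the teal process, putting the teal process no earlier than position 6. That position is achievable by scheduling exactly those predecessors first.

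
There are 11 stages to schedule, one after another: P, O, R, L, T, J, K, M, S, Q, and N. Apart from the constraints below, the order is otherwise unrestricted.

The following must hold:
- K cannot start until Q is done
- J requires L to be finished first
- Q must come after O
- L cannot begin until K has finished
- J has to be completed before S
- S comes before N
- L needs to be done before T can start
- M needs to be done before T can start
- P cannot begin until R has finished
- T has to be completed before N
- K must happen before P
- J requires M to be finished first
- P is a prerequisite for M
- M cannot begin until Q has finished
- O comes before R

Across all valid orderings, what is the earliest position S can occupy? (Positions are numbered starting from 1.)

9

Working backwards through the constraints from S, its full set of required predecessors is P, O, R, L, J, K, M, Q — 8 of them.
With 8 mandatory predecessors, the earliest S can sit is position 8+1 = 9, and placing just those 8 first achieves it.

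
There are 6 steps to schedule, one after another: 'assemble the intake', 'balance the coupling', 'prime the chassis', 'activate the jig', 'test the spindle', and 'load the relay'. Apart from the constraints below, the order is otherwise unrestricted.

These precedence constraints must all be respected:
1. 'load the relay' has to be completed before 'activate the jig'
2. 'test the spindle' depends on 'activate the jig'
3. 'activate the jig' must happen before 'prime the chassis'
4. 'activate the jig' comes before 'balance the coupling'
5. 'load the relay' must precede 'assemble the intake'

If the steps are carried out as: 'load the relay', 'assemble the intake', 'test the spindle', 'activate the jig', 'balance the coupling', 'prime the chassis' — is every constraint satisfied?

The sequence places 'test the spindle' ahead of 'activate the jig'.
But one of the constraints requires 'activate the jig' before 'test the spindle', so this ordering violates it.

No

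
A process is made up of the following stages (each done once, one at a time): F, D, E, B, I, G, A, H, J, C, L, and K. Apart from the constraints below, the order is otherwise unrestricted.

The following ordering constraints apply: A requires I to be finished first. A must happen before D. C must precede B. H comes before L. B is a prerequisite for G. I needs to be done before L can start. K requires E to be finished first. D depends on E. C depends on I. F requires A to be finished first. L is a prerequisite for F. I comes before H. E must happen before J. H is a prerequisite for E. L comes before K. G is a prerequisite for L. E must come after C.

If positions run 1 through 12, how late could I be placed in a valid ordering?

1

Following every chain forward from I, the stages that must come later are F, D, E, B, G, A, H, J, C, L, K — 11 of them.
With 11 mandatory successors out of 12 stages total, the latest slot for I is 12−11 = 1, and it's reachable by doing all non-successors before I.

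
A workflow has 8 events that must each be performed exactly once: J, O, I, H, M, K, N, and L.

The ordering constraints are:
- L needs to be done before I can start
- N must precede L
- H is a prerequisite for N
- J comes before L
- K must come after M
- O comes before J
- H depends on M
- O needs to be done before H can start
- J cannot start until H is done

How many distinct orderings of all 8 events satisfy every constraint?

26

2 events have no prerequisites (O, M), so any of them could come first.
Enumerating by repeatedly choosing an available event (one whose prerequisites are all placed) gives 26 distinct complete orderings.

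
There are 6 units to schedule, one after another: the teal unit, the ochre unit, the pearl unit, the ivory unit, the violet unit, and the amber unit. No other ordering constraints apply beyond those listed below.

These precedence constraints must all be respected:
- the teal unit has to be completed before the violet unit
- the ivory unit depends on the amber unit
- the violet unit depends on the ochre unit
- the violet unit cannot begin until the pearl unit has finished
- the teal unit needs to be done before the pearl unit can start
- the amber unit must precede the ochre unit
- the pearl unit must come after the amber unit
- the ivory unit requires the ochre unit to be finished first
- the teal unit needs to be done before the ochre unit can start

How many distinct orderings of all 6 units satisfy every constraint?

The units with no prerequisites are the teal unit, the amber unit; any of them can be placed first.
Counting all ways to extend the partial order to a total order gives 10.

10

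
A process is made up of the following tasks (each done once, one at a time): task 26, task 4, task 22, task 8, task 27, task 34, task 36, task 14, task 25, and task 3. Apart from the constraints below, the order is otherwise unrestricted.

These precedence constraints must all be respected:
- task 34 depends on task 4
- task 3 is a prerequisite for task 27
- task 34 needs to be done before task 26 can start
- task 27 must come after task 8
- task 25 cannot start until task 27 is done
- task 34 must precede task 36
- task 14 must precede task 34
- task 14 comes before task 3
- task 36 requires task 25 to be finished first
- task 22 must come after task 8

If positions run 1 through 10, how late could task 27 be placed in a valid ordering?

Every task that must follow task 27 has to come after it. Tracing all chains starting from task 27, those tasks are: task 36, task 25 — 2 in total.
So at least 2 tasks follow task 27, putting task 27 no later than position 8. That position is achievable by scheduling everything else first.

8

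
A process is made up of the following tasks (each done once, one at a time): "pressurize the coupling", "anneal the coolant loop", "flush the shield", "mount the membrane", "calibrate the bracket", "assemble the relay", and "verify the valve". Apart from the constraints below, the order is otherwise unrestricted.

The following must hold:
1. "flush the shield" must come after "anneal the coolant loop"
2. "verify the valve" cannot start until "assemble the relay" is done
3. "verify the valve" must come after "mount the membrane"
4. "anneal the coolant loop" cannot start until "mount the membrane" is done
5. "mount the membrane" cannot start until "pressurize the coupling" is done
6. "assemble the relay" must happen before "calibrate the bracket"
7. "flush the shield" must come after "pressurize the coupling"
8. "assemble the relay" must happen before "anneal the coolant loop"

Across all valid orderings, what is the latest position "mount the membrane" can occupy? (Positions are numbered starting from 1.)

4

Every task that must follow "mount the membrane" has to come after it. Tracing all chains starting from "mount the membrane", those tasks are: "anneal the coolant loop", "flush the shield", "verify the valve" — 3 in total.
So at least 3 tasks follow "mount the membrane", putting "mount the membrane" no later than position 4. That position is achievable by scheduling everything else first.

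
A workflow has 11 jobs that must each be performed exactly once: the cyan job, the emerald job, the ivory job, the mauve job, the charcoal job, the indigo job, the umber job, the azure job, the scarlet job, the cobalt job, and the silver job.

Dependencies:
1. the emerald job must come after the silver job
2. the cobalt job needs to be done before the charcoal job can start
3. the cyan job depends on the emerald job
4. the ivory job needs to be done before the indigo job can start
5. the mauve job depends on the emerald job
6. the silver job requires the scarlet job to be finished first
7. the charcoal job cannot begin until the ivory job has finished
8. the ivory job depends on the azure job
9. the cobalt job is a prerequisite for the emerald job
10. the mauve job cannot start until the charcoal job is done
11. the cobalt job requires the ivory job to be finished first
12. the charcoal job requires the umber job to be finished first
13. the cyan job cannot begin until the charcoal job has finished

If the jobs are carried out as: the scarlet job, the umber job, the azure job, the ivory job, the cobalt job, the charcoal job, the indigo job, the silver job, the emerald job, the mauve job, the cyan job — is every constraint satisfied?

Yes

Going through the constraints one by one, each required predecessor appears earlier in the sequence than its dependent — e.g. the scarlet job (position 1) is before the silver job (position 8), as required.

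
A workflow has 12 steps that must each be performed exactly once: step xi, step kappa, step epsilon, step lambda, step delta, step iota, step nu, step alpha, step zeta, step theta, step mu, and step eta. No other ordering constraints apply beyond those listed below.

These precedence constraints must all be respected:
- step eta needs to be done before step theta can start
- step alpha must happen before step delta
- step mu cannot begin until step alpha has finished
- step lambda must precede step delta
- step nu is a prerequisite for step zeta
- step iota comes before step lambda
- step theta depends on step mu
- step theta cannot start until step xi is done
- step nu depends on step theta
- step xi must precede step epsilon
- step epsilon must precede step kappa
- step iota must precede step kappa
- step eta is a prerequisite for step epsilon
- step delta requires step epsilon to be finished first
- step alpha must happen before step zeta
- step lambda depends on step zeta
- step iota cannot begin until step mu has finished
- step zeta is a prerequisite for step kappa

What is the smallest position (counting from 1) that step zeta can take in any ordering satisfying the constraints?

7

Working backwards through the constraints from step zeta, its full set of required predecessors is step xi, step nu, step alpha, step theta, step mu, step eta — 6 of them.
With 6 mandatory predecessors, the earliest step zeta can sit is position 6+1 = 7, and placing just those 6 first achieves it.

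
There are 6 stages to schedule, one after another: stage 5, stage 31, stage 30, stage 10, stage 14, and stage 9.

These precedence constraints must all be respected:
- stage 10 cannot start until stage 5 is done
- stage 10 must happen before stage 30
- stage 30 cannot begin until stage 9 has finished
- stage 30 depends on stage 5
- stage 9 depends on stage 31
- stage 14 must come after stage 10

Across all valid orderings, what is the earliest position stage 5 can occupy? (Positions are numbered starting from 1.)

1

Stage 5 has no prerequisites at all, so it can go in position 1.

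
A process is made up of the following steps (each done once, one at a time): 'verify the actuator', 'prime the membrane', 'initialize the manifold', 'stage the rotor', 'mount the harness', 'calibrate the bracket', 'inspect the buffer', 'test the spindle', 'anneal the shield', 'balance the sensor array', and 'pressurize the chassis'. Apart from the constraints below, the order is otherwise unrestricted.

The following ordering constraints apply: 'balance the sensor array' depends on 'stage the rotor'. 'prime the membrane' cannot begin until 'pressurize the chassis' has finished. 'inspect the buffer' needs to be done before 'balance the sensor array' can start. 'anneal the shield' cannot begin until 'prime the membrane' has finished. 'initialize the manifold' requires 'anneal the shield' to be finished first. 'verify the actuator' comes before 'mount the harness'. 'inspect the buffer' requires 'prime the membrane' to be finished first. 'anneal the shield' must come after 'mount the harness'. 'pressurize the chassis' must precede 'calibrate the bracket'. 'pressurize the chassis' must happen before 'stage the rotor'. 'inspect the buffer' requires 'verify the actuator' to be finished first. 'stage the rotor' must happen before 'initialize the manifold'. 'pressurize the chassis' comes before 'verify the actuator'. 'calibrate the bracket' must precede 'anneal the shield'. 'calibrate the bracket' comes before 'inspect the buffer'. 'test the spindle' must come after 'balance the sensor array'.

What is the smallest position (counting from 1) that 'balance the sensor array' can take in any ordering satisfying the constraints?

7

The steps that are forced before 'balance the sensor array', directly or transitively, are 'verify the actuator', 'prime the membrane', 'stage the rotor', 'calibrate the bracket', 'inspect the buffer', 'pressurize the chassis'. That's 6 steps.
With 6 mandatory predecessors, the earliest 'balance the sensor array' can sit is position 6+1 = 7, and placing just those 6 first achieves it.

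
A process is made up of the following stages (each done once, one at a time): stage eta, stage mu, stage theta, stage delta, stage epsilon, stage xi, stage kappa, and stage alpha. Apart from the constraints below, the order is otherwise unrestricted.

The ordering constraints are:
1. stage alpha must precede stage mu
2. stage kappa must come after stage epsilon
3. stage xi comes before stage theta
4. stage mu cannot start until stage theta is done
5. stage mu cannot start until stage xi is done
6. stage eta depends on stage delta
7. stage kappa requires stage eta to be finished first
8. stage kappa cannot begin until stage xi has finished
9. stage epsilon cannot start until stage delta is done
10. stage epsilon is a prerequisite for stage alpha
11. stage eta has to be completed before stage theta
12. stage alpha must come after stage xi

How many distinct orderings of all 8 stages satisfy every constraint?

The stages with no prerequisites are stage delta, stage xi; any of them can be placed first.
Counting all ways to extend the partial order to a total order gives 82.

82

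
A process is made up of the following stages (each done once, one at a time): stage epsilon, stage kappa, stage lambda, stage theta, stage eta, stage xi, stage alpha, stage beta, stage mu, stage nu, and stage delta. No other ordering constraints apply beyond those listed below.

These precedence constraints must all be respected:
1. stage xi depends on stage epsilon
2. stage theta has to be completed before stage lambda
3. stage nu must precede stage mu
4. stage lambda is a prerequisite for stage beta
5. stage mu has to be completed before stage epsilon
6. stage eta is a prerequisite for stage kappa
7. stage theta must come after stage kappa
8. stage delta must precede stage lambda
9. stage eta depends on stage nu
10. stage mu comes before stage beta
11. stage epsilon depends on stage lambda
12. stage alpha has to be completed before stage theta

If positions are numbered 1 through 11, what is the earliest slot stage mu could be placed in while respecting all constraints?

2

The only stage forced before stage mu (directly or transitively) is stage nu.
So at minimum 1 stage comes before stage mu, putting stage mu no earlier than position 2. That position is achievable by scheduling exactly that predecessor first.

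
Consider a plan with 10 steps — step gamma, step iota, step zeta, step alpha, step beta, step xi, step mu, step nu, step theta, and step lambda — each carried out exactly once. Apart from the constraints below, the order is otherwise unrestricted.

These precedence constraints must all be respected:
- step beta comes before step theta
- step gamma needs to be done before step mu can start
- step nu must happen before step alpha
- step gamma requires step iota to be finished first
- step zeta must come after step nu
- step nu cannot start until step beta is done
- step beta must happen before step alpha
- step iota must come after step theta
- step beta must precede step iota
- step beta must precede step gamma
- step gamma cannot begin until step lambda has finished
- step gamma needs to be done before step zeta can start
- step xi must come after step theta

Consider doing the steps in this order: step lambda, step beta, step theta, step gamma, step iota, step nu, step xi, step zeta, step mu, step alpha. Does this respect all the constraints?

No

In the proposed order, step gamma appears before step iota.
That contradicts the constraint that step iota must precede step gamma.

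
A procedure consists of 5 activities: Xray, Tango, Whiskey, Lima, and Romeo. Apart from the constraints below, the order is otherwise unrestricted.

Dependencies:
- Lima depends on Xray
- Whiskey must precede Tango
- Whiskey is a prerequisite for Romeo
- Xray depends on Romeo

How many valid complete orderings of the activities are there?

4

Only Whiskey has no prerequisites, so it must go first.
Enumerating by repeatedly choosing an available activity (one whose prerequisites are all placed) gives 4 distinct complete orderings.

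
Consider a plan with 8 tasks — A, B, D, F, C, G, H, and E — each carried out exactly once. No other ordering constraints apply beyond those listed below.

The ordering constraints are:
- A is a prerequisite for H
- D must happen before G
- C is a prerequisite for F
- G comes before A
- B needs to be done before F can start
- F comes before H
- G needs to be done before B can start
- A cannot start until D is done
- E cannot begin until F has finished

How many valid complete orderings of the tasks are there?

The tasks with no prerequisites are D, C; any of them can be placed first.
Systematically extending each partial ordering one task at a time and counting, there are 32 complete orderings.

32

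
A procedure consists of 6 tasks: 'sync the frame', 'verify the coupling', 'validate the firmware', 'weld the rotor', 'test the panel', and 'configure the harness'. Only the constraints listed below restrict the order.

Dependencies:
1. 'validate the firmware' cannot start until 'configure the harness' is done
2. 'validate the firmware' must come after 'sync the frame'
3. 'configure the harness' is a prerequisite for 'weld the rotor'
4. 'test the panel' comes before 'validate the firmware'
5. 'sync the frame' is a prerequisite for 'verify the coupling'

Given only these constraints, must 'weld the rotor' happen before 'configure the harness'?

The constraints actually force 'configure the harness' before 'weld the rotor' (via 'configure the harness' → 'weld the rotor'), not the other way around.
So 'weld the rotor' never precedes 'configure the harness'.

No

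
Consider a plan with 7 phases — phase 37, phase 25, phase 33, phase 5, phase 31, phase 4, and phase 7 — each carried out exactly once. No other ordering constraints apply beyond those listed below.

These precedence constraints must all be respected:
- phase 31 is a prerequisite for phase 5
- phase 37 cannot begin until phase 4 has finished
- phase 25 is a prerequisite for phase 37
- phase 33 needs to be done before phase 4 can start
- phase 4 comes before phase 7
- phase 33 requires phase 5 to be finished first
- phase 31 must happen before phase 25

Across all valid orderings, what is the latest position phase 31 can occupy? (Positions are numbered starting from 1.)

1

Every phase that must follow phase 31 has to come after it. Tracing all chains starting from phase 31, those phases are: phase 37, phase 25, phase 33, phase 5, phase 4, phase 7 — 6 in total.
So at least 6 phases follow phase 31, putting phase 31 no later than position 1. That position is achievable by scheduling everything else first.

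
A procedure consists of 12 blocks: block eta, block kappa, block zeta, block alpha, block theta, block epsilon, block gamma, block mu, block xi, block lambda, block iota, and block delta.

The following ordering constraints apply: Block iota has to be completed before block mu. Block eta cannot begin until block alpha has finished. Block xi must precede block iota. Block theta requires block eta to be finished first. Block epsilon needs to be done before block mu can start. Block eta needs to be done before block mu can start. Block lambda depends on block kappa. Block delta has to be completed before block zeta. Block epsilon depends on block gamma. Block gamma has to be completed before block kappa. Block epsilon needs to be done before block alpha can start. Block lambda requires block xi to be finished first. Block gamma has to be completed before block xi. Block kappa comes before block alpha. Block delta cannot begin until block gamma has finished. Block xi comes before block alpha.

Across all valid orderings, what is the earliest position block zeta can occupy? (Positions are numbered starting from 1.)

The blocks that are forced before block zeta, directly or transitively, are block gamma, block delta. That's 2 blocks.
So at minimum 2 blocks come before block zeta, putting block zeta no earlier than position 3. That position is achievable by scheduling exactly those predecessors first.

3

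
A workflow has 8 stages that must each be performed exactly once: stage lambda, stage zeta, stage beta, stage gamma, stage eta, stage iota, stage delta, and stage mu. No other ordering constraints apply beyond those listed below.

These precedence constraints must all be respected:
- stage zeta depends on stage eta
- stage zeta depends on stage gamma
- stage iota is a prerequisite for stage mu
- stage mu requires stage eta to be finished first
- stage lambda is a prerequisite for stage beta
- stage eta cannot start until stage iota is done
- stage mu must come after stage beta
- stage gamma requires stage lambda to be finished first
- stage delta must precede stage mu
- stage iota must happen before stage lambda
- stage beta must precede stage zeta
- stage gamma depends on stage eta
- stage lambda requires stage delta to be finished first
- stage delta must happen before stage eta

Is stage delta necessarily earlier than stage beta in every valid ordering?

Yes

Following the dependencies: stage delta → stage lambda → stage beta.
Hence stage delta necessarily comes before stage beta.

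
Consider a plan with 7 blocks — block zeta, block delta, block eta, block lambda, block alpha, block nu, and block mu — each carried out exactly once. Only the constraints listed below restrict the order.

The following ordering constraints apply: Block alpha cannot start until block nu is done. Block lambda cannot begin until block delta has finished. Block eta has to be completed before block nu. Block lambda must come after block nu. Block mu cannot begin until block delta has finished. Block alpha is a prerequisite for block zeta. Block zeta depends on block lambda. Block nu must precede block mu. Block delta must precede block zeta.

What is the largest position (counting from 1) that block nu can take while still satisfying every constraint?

The blocks that are forced after block nu, directly or by a chain of constraints, are block zeta, block lambda, block alpha, block mu. That's 4 blocks.
With 4 mandatory successors out of 7 blocks total, the latest slot for block nu is 7−4 = 3, and it's reachable by doing all non-successors before block nu.

3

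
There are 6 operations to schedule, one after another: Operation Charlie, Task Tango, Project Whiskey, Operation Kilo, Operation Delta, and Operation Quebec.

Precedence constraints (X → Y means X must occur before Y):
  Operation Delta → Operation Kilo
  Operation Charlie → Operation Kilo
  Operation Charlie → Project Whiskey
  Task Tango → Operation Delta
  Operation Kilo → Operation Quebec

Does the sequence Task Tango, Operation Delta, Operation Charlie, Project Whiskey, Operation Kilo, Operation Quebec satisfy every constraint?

Going through the constraints one by one, each required predecessor appears earlier in the sequence than its dependent — e.g. Operation Delta (position 2) is before Operation Kilo (position 5), as required.

Yes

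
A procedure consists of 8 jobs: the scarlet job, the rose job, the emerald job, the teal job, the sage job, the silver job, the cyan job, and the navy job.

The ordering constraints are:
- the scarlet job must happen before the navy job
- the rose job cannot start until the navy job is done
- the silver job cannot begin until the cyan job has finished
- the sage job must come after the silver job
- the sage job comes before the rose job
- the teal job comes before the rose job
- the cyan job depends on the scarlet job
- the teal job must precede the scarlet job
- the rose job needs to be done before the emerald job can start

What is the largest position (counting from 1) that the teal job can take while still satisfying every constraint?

1

The jobs that are forced after the teal job, directly or by a chain of constraints, are the scarlet job, the rose job, the emerald job, the sage job, the silver job, the cyan job, the navy job. That's 7 jobs.
So at least 7 jobs follow the teal job, putting the teal job no later than position 1. That position is achievable by scheduling everything else first.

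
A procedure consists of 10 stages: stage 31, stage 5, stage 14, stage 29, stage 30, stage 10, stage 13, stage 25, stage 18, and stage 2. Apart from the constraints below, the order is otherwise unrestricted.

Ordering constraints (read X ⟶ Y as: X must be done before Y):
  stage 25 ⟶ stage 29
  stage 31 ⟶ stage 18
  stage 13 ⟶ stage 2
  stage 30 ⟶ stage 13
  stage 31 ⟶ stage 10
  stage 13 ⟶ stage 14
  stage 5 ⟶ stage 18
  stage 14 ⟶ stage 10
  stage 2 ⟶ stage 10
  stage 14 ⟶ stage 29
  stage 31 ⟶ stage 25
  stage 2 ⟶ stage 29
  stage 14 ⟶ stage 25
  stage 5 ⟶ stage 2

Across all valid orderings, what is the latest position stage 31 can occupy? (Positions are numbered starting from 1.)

6

Following every chain forward from stage 31, the stages that must come later are stage 29, stage 10, stage 25, stage 18 — 4 of them.
So at least 4 stages follow stage 31, putting stage 31 no later than position 6. That position is achievable by scheduling everything else first.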